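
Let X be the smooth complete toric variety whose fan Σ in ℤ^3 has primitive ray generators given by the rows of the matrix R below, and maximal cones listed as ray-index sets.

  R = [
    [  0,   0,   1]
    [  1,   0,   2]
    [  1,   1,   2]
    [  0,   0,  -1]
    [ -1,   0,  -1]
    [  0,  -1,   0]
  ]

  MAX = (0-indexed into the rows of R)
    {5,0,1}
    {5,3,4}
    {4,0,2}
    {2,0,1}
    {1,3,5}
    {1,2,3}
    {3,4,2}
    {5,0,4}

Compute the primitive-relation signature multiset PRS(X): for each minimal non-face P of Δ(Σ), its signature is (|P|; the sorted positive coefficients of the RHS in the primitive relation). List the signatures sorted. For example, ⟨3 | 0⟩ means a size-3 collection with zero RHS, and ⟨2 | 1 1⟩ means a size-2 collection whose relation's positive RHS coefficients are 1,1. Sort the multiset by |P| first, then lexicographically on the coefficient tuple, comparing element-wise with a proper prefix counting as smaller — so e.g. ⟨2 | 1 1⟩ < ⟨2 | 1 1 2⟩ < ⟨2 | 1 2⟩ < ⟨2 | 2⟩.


3 collections generate NE(X_Σ); each relation:

  • {0,3}:  v_{0} + v_{3} = 0 ; sig = ⟨2 | 0⟩
  • {1,4}:  v_{1} + v_{4} = v_{0} ; sig = ⟨2 | 1⟩
  • {2,5}:  v_{2} + v_{5} = v_{1} ; sig = ⟨2 | 1⟩

so the primitive-relation signature multiset is
    |P|=2: 3 collections, coeffs (), (1), (1)


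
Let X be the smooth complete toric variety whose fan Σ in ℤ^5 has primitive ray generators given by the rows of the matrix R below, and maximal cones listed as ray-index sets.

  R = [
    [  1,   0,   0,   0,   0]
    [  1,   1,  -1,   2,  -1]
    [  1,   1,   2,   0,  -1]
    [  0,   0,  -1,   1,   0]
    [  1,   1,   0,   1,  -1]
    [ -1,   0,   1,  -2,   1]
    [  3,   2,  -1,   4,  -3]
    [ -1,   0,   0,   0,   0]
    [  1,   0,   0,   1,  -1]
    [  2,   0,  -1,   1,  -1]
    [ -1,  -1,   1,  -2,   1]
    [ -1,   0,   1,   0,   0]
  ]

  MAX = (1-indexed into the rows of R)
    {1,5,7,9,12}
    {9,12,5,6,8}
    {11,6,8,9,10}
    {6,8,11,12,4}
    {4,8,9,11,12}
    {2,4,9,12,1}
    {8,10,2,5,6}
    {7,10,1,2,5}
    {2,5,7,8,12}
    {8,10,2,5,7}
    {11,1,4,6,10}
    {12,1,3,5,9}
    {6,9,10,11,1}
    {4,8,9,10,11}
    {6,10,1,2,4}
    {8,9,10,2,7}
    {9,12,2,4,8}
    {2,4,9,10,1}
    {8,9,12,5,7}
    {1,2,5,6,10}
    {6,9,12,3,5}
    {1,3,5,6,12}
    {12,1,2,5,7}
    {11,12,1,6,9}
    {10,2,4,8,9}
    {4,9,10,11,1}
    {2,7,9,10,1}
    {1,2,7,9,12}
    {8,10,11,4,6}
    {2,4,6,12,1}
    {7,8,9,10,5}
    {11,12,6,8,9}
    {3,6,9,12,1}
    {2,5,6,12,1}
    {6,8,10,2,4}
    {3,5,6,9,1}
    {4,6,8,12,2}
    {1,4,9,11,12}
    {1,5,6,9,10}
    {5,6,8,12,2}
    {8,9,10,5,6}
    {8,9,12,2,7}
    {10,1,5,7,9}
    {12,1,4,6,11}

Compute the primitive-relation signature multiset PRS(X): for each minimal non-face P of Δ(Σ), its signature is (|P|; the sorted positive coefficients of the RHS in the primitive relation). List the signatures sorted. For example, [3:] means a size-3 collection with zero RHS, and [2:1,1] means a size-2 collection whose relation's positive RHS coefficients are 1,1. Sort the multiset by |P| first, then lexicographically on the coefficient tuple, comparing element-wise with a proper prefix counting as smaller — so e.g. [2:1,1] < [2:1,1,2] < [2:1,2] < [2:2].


18 minimal non-faces of Δ(Σ) (on 12 rays):

  {1,8}:  v_{1} + v_{8} = 0  so sig = [2:]
  {2,11}:  v_{2} + v_{11} = 0  so sig = [2:]
  {4,5}:  v_{4} + v_{5} = v_{2}  so sig = [2:1]
  {10,12}:  v_{10} + v_{12} = v_{9}  so sig = [2:1]
  {5,11}:  v_{5} + v_{11} = v_{6} + v_{9}  so sig = [2:1,1]
  {7,11}:  v_{7} + v_{11} = v_{5} + v_{9}  so sig = [2:1,1]
  {3,4}:  v_{3} + v_{4} = v_{1} + v_{5} + v_{12}  so sig = [2:1,1,1]
  {3,8}:  v_{3} + v_{8} = v_{5} + v_{6} + v_{9} + v_{12}  so sig = [2:1,1,1,1]
  {3,10}:  v_{3} + v_{10} = v_{1} + v_{5} + v_{6} + 2·v_{9}  so sig = [2:1,1,1,2]
  {3,7}:  v_{3} + v_{7} = v_{1} + 3·v_{5} + v_{9} + v_{12}  so sig = [2:1,1,1,3]
  {2,3}:  v_{2} + v_{3} = v_{1} + 2·v_{5} + v_{12}  so sig = [2:1,1,2]
  {3,11}:  v_{3} + v_{11} = v_{1} + 2·v_{6} + 2·v_{9} + v_{12}  so sig = [2:1,1,2,2]
  {4,7}:  v_{4} + v_{7} = 2·v_{2} + v_{9}  so sig = [2:1,2]
  {6,7}:  v_{6} + v_{7} = 2·v_{5}  so sig = [2:2]
  {4,6,9}:  v_{4} + v_{6} + v_{9} = 0  so sig = [3:]
  {2,5,9}:  v_{2} + v_{5} + v_{9} = v_{7}  so sig = [3:1]
  {2,6,9}:  v_{2} + v_{6} + v_{9} = v_{5}  so sig = [3:1]
  {1,5,6,9,12}:  v_{1} + v_{5} + v_{6} + v_{9} + v_{12} = v_{3}  so sig = [5:1]

Sorted signature multiset PRS(X):
    [2:]
    [2:]
    [2:1]
    [2:1]
    [2:1,1]
    [2:1,1]
    [2:1,1,1]
    [2:1,1,1,1]
    [2:1,1,1,2]
    [2:1,1,1,3]
    [2:1,1,2]
    [2:1,1,2,2]
    [2:1,2]
    [2:2]
    [3:]
    [3:1]
    [3:1]
    [5:1]


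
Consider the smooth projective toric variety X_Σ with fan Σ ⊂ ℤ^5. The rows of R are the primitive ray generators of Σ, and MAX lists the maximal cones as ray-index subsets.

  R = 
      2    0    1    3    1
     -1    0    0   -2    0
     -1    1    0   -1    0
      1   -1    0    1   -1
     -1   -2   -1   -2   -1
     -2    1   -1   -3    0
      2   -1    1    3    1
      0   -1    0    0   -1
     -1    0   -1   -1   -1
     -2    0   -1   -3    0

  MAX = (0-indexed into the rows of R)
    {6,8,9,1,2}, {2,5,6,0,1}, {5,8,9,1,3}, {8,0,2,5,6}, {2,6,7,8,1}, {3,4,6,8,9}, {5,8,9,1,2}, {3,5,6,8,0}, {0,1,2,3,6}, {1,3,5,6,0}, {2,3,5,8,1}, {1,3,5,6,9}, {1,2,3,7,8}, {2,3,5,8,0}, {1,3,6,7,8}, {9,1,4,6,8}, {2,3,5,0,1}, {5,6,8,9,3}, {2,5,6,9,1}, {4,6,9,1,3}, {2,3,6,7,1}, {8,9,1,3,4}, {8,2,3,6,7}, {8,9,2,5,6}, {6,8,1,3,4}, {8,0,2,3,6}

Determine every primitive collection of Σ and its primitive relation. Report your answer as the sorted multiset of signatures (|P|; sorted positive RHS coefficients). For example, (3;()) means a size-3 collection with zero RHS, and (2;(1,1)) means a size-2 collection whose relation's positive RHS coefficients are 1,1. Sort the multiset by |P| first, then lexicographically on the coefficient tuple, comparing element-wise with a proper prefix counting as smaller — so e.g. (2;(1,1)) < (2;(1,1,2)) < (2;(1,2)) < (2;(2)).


Δ(Σ) — 10 vertices, 14 min non-faces:

  P = {0,9}:  v_{0} + v_{9} = v_{5} + v_{6}  →  sig = (2;(1,1))
  P = {5,7}:  v_{5} + v_{7} = v_{1} + v_{8}  →  sig = (2;(1,1))
  P = {0,4}:  v_{0} + v_{4} = v_{3} + v_{6} + v_{9}  →  sig = (2;(1,1,1))
  P = {0,7}:  v_{0} + v_{7} = v_{2} + v_{3} + v_{6}  →  sig = (2;(1,1,1))
  P = {4,5}:  v_{4} + v_{5} = v_{3} + 2·v_{9}  →  sig = (2;(1,2))
  P = {2,4}:  v_{2} + v_{4} = 2·v_{1} + v_{6} + 2·v_{8}  →  sig = (2;(1,2,2))
  P = {7,9}:  v_{7} + v_{9} = 2·v_{1} + v_{6} + 2·v_{8}  →  sig = (2;(1,2,2))
  P = {4,7}:  v_{4} + v_{7} = 3·v_{1} + v_{3} + 2·v_{6} + 3·v_{8}  →  sig = (2;(1,2,3,3))
  P = {0,1,8}:  v_{0} + v_{1} + v_{8} = 0  →  sig = (3;())
  P = {2,3,9}:  v_{2} + v_{3} + v_{9} = v_{1} + v_{8}  →  sig = (3;(1,1))
  P = {2,3,5,6}:  v_{2} + v_{3} + v_{5} + v_{6} = 0  →  sig = (4;())
  P = {1,5,6,8}:  v_{1} + v_{5} + v_{6} + v_{8} = v_{9}  →  sig = (4;(1))
  P = {1,2,3,6,8}:  v_{1} + v_{2} + v_{3} + v_{6} + v_{8} = v_{7}  →  sig = (5;(1))
  P = {1,3,6,8,9}:  v_{1} + v_{3} + v_{6} + v_{8} + v_{9} = v_{4}  →  sig = (5;(1))

so the primitive-relation signature multiset is
    |P|=2: 8 collections, coeffs (1,1), (1,1), (1,1,1), (1,1,1), (1,2), (1,2,2), (1,2,2), (1,2,3,3)
    |P|=3: 2 collections, coeffs (), (1,1)
    |P|=4: 2 collections, coeffs (), (1)
    |P|=5: 2 collections, coeffs (1), (1)


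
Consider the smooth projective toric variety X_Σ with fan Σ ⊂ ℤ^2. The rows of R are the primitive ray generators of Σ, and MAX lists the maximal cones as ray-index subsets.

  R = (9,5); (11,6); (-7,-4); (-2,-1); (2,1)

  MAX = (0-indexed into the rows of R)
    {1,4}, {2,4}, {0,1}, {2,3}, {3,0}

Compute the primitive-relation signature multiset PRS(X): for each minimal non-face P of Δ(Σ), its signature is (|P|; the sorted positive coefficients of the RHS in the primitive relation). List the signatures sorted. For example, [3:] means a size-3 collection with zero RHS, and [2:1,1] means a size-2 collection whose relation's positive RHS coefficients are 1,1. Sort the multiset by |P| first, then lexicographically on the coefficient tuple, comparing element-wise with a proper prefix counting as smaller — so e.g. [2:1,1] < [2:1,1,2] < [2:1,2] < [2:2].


5 minimal non-faces of Δ(Σ) (on 5 rays):

  • {3,4}:  v_{3} + v_{4} = 0  →  sig = [2:]
  • {0,2}:  v_{0} + v_{2} = v_{4}  →  sig = [2:1]
  • {0,4}:  v_{0} + v_{4} = v_{1}  →  sig = [2:1]
  • {1,3}:  v_{1} + v_{3} = v_{0}  →  sig = [2:1]
  • {1,2}:  v_{1} + v_{2} = 2·v_{4}  →  sig = [2:2]

Signatures (|P|; sorted positive RHS coefficients), sorted:
    |P|=2: 5 collections, coeffs (), (1), (1), (1), (2)


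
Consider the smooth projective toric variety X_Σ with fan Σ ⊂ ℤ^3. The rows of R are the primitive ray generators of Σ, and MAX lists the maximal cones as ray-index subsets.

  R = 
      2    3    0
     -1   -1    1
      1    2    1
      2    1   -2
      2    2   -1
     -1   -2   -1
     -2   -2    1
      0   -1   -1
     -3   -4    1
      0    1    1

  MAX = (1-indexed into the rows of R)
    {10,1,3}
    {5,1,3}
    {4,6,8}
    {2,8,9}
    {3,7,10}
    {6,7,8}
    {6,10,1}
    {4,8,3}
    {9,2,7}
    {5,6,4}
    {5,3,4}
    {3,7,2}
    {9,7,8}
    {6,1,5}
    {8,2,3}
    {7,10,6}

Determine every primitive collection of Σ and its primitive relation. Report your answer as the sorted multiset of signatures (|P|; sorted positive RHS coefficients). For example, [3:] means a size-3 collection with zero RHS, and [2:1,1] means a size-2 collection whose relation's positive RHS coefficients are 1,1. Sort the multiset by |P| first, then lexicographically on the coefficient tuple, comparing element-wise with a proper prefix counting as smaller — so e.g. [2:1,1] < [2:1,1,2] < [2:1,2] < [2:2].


The 23 primitive collections of Σ (r=10, n=3):

  P = {3,6}:  v_{3} + v_{6} = 0  ⟹  sig = [2:]
  P = {5,7}:  v_{5} + v_{7} = 0  ⟹  sig = [2:]
  P = {8,10}:  v_{8} + v_{10} = 0  ⟹  sig = [2:]
  P = {1,2}:  v_{1} + v_{2} = v_{3}  ⟹  sig = [2:1]
  P = {1,7}:  v_{1} + v_{7} = v_{10}  ⟹  sig = [2:1]
  P = {1,8}:  v_{1} + v_{8} = v_{5}  ⟹  sig = [2:1]
  P = {1,9}:  v_{1} + v_{9} = v_{2}  ⟹  sig = [2:1]
  P = {4,7}:  v_{4} + v_{7} = v_{8}  ⟹  sig = [2:1]
  P = {4,10}:  v_{4} + v_{10} = v_{5}  ⟹  sig = [2:1]
  P = {5,8}:  v_{5} + v_{8} = v_{4}  ⟹  sig = [2:1]
  P = {5,10}:  v_{5} + v_{10} = v_{1}  ⟹  sig = [2:1]
  P = {2,5}:  v_{2} + v_{5} = v_{3} + v_{8}  ⟹  sig = [2:1,1]
  P = {2,6}:  v_{2} + v_{6} = v_{7} + v_{8}  ⟹  sig = [2:1,1]
  P = {2,10}:  v_{2} + v_{10} = v_{3} + v_{7}  ⟹  sig = [2:1,1]
  P = {5,9}:  v_{5} + v_{9} = v_{2} + v_{8}  ⟹  sig = [2:1,1]
  P = {9,10}:  v_{9} + v_{10} = v_{2} + v_{7}  ⟹  sig = [2:1,1]
  P = {2,4}:  v_{2} + v_{4} = v_{3} + 2·v_{8}  ⟹  sig = [2:1,2]
  P = {4,9}:  v_{4} + v_{9} = v_{2} + 2·v_{8}  ⟹  sig = [2:1,2]
  P = {1,4}:  v_{1} + v_{4} = 2·v_{5}  ⟹  sig = [2:2]
  P = {3,9}:  v_{3} + v_{9} = 2·v_{2}  ⟹  sig = [2:2]
  P = {6,9}:  v_{6} + v_{9} = 2·v_{7} + 2·v_{8}  ⟹  sig = [2:2,2]
  P = {2,7,8}:  v_{2} + v_{7} + v_{8} = v_{9}  ⟹  sig = [3:1]
  P = {3,7,8}:  v_{3} + v_{7} + v_{8} = v_{2}  ⟹  sig = [3:1]

Sorted signature multiset PRS(X):
{ [2:] ×3,  [2:1] ×8,  [2:1,1] ×5,  [2:1,2] ×2,  [2:2] ×2,  [2:2,2],  [3:1] ×2 }


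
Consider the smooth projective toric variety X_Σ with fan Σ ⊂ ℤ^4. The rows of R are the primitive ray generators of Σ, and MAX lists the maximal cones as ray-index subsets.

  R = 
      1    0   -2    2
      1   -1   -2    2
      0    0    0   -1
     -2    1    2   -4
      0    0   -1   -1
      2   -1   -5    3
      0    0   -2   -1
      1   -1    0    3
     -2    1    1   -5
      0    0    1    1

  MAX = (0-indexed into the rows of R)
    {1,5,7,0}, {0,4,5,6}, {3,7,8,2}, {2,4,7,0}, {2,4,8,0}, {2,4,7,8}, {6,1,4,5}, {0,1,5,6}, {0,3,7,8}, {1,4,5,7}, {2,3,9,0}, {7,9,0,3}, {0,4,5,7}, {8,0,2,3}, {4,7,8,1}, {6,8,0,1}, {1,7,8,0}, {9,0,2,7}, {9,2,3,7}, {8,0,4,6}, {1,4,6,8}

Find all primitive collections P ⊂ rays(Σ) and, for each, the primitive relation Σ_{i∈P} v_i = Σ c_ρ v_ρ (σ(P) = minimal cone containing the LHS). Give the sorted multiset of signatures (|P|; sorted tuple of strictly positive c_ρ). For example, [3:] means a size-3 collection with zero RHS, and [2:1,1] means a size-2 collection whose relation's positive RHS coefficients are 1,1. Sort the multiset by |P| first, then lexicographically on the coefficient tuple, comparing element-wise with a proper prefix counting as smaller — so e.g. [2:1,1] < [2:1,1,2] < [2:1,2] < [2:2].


Δ(Σ) — 10 vertices, 18 min non-faces:

  • {4,9}:  v_{4} + v_{9} = 0 ; sig = [2:]
  • {3,4}:  v_{3} + v_{4} = v_{8} ; sig = [2:1]
  • {6,7}:  v_{6} + v_{7} = v_{1} ; sig = [2:1]
  • {8,9}:  v_{8} + v_{9} = v_{3} ; sig = [2:1]
  • {5,9}:  v_{5} + v_{9} = v_{0} + v_{1} ; sig = [2:1,1]
  • {3,5}:  v_{3} + v_{5} = v_{0} + v_{1} + v_{8} ; sig = [2:1,1,1]
  • {6,9}:  v_{6} + v_{9} = v_{0} + v_{7} + v_{8} ; sig = [2:1,1,1]
  • {1,9}:  v_{1} + v_{9} = v_{0} + 2·v_{7} + v_{8} ; sig = [2:1,1,2]
  • {3,6}:  v_{3} + v_{6} = v_{0} + v_{7} + 2·v_{8} ; sig = [2:1,1,2]
  • {2,5}:  v_{2} + v_{5} = v_{0} + 3·v_{4} + v_{7} ; sig = [2:1,1,3]
  • {1,2}:  v_{1} + v_{2} = 2·v_{4} + v_{7} ; sig = [2:1,2]
  • {1,3}:  v_{1} + v_{3} = v_{0} + 2·v_{7} + 2·v_{8} ; sig = [2:1,2,2]
  • {2,6}:  v_{2} + v_{6} = 2·v_{4} ; sig = [2:2]
  • {5,8}:  v_{5} + v_{8} = 2·v_{6} ; sig = [2:2]
  • {0,1,4}:  v_{0} + v_{1} + v_{4} = v_{5} ; sig = [3:1]
  • {0,2,3,7}:  v_{0} + v_{2} + v_{3} + v_{7} = 0 ; sig = [4:]
  • {0,2,7,8}:  v_{0} + v_{2} + v_{7} + v_{8} = v_{4} ; sig = [4:1]
  • {0,4,7,8}:  v_{0} + v_{4} + v_{7} + v_{8} = v_{6} ; sig = [4:1]

Sorted signature multiset PRS(X):
    |P|=2: 14 collections, coeffs (), (1), (1), (1), (1,1), (1,1,1), (1,1,1), (1,1,2), (1,1,2), (1,1,3), (1,2), (1,2,2), (2), (2)
    |P|=3: 1 collection, coeffs (1)
    |P|=4: 3 collections, coeffs (), (1), (1)


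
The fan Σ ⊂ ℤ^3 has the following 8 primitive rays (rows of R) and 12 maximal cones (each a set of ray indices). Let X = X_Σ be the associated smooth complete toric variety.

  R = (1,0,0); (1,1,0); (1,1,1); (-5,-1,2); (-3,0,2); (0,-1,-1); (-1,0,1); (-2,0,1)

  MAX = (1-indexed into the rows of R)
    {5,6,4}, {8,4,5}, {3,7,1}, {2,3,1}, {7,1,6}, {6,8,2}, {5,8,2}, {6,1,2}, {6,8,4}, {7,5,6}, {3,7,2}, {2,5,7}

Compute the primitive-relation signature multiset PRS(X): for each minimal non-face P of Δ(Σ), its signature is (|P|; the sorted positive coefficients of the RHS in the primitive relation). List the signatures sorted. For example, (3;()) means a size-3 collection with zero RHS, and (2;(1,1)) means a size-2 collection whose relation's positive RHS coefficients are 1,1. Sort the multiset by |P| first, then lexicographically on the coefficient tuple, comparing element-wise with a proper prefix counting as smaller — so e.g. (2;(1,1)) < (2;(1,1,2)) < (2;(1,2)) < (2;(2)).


The 14 primitive collections of Σ (r=8, n=3):

  {1,8}:  v_{1} + v_{8} = v_{7}  →  sig = (2;(1))
  {3,6}:  v_{3} + v_{6} = v_{1}  →  sig = (2;(1))
  {7,8}:  v_{7} + v_{8} = v_{5}  →  sig = (2;(1))
  {3,4}:  v_{3} + v_{4} = v_{5} + v_{7}  →  sig = (2;(1,1))
  {1,4}:  v_{1} + v_{4} = v_{5} + v_{6} + v_{7}  →  sig = (2;(1,1,1))
  {3,8}:  v_{3} + v_{8} = v_{2} + 2·v_{7}  →  sig = (2;(1,2))
  {4,7}:  v_{4} + v_{7} = 2·v_{5} + v_{6}  →  sig = (2;(1,2))
  {3,5}:  v_{3} + v_{5} = v_{2} + 3·v_{7}  →  sig = (2;(1,3))
  {1,5}:  v_{1} + v_{5} = 2·v_{7}  →  sig = (2;(2))
  {2,4}:  v_{2} + v_{4} = 2·v_{8}  →  sig = (2;(2))
  {2,6,7}:  v_{2} + v_{6} + v_{7} = 0  →  sig = (3;())
  {1,2,7}:  v_{1} + v_{2} + v_{7} = v_{3}  →  sig = (3;(1))
  {2,5,6}:  v_{2} + v_{5} + v_{6} = v_{8}  →  sig = (3;(1))
  {5,6,8}:  v_{5} + v_{6} + v_{8} = v_{4}  →  sig = (3;(1))

Hence PRS(X_Σ) =
[(2;(1)), (2;(1)), (2;(1)), (2;(1,1)), (2;(1,1,1)), (2;(1,2)), (2;(1,2)), (2;(1,3)), (2;(2)), (2;(2)), (3;()), (3;(1)), (3;(1)), (3;(1))]


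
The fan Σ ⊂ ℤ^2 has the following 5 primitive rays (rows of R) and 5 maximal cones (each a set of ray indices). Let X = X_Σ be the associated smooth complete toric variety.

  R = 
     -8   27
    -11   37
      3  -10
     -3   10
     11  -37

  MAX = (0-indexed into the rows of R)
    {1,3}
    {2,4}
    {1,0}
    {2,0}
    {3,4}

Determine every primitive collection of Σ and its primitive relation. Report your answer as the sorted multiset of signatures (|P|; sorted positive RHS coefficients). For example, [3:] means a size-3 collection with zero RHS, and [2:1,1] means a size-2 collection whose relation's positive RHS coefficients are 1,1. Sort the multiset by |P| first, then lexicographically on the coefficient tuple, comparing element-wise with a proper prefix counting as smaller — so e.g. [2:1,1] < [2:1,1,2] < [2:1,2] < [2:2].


|primitive collections| = 5. Relations:

  {1,4}:  v_{1} + v_{4} = 0 — sig = [2:]
  {2,3}:  v_{2} + v_{3} = 0 — sig = [2:]
  {0,3}:  v_{0} + v_{3} = v_{1} — sig = [2:1]
  {0,4}:  v_{0} + v_{4} = v_{2} — sig = [2:1]
  {1,2}:  v_{1} + v_{2} = v_{0} — sig = [2:1]

so the primitive-relation signature multiset is
[[2:], [2:], [2:1], [2:1], [2:1]]


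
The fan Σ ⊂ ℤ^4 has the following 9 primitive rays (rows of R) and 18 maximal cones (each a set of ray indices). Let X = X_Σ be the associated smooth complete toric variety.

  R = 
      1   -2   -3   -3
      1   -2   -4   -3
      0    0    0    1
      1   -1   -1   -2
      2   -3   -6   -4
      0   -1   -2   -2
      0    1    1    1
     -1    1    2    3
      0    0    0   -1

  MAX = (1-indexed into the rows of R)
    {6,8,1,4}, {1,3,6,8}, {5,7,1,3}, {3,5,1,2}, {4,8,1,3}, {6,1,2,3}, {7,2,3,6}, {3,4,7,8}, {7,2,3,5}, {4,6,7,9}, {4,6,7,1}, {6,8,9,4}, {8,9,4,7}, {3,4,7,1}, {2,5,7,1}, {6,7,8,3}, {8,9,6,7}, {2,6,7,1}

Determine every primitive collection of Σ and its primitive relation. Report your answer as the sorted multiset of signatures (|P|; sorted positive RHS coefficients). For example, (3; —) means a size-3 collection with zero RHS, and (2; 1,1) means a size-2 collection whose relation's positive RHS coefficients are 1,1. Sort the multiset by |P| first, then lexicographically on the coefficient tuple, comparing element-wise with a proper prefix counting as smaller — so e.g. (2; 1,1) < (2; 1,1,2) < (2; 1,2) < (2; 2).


The 14 primitive collections of Σ (r=9, n=4):

  {3,9}:  v_{3} + v_{9} = 0  so sig = (2; —)
  {1,9}:  v_{1} + v_{9} = v_{4} + v_{6}  so sig = (2; 1,1)
  {2,9}:  v_{2} + v_{9} = v_{1} + v_{6} + v_{7}  so sig = (2; 1,1,1)
  {5,9}:  v_{5} + v_{9} = v_{1} + v_{2} + v_{7}  so sig = (2; 1,1,1)
  {2,4}:  v_{2} + v_{4} = 2·v_{1} + v_{7}  so sig = (2; 1,2)
  {2,8}:  v_{2} + v_{8} = 2·v_{3} + v_{6}  so sig = (2; 1,2)
  {5,8}:  v_{5} + v_{8} = v_{2} + 2·v_{3}  so sig = (2; 1,2)
  {4,5}:  v_{4} + v_{5} = 3·v_{1} + v_{3} + 2·v_{7}  so sig = (2; 1,2,3)
  {5,6}:  v_{5} + v_{6} = 2·v_{2}  so sig = (2; 2)
  {1,7,8}:  v_{1} + v_{7} + v_{8} = v_{3}  so sig = (3; 1)
  {3,4,6}:  v_{3} + v_{4} + v_{6} = v_{1}  so sig = (3; 1)
  {4,6,7,8}:  v_{4} + v_{6} + v_{7} + v_{8} = 0  so sig = (4; —)
  {1,2,3,7}:  v_{1} + v_{2} + v_{3} + v_{7} = v_{5}  so sig = (4; 1)
  {1,3,6,7}:  v_{1} + v_{3} + v_{6} + v_{7} = v_{2}  so sig = (4; 1)

Sorted signature multiset PRS(X):
[(2; —), (2; 1,1), (2; 1,1,1), (2; 1,1,1), (2; 1,2), (2; 1,2), (2; 1,2), (2; 1,2,3), (2; 2), (3; 1), (3; 1), (4; —), (4; 1), (4; 1)]


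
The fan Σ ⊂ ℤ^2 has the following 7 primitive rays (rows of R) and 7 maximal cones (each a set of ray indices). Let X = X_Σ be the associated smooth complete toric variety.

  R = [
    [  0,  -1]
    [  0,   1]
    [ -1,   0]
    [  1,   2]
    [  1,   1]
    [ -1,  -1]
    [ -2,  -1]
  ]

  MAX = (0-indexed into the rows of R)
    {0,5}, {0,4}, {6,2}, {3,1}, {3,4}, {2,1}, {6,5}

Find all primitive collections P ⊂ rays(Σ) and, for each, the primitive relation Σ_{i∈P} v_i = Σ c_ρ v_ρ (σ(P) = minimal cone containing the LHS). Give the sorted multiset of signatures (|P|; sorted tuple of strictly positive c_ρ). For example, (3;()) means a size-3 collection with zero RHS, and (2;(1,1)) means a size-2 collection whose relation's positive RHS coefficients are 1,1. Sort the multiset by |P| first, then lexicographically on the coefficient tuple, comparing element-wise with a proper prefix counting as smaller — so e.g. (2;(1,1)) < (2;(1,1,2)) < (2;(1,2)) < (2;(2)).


14 collections generate NE(X_Σ); each relation:

  P = {0,1}:  v_{0} + v_{1} = 0  so sig = (2;())
  P = {4,5}:  v_{4} + v_{5} = 0  so sig = (2;())
  P = {0,2}:  v_{0} + v_{2} = v_{5}  so sig = (2;(1))
  P = {0,3}:  v_{0} + v_{3} = v_{4}  so sig = (2;(1))
  P = {1,4}:  v_{1} + v_{4} = v_{3}  so sig = (2;(1))
  P = {1,5}:  v_{1} + v_{5} = v_{2}  so sig = (2;(1))
  P = {2,4}:  v_{2} + v_{4} = v_{1}  so sig = (2;(1))
  P = {2,5}:  v_{2} + v_{5} = v_{6}  so sig = (2;(1))
  P = {3,5}:  v_{3} + v_{5} = v_{1}  so sig = (2;(1))
  P = {4,6}:  v_{4} + v_{6} = v_{2}  so sig = (2;(1))
  P = {3,6}:  v_{3} + v_{6} = v_{1} + v_{2}  so sig = (2;(1,1))
  P = {0,6}:  v_{0} + v_{6} = 2·v_{5}  so sig = (2;(2))
  P = {1,6}:  v_{1} + v_{6} = 2·v_{2}  so sig = (2;(2))
  P = {2,3}:  v_{2} + v_{3} = 2·v_{1}  so sig = (2;(2))

Hence PRS(X_Σ) =
    (2;())
    (2;())
    (2;(1))
    (2;(1))
    (2;(1))
    (2;(1))
    (2;(1))
    (2;(1))
    (2;(1))
    (2;(1))
    (2;(1,1))
    (2;(2))
    (2;(2))
    (2;(2))


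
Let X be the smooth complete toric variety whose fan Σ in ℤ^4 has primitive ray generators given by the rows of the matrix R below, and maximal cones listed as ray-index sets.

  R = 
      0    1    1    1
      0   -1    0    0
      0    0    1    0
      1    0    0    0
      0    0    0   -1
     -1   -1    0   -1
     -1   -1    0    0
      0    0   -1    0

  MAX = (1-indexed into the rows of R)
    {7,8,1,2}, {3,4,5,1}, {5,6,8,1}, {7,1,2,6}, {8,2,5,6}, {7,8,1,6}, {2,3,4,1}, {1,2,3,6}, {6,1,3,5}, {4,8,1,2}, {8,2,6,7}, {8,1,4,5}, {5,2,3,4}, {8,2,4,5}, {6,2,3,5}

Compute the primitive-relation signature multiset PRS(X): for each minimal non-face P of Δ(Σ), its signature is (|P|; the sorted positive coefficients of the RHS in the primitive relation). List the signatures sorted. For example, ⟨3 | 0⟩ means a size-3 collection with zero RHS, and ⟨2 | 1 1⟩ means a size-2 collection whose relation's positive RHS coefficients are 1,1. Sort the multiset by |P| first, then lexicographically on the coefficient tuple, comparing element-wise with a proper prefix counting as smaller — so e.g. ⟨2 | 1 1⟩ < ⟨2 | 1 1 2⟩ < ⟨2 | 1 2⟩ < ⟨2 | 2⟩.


|primitive collections| = 7. Relations:

  P = {3,8}:  v_{3} + v_{8} = 0  ⇒ sig = ⟨2 | 0⟩
  P = {4,7}:  v_{4} + v_{7} = v_{2}  ⇒ sig = ⟨2 | 1⟩
  P = {5,7}:  v_{5} + v_{7} = v_{6}  ⇒ sig = ⟨2 | 1⟩
  P = {4,6}:  v_{4} + v_{6} = v_{2} + v_{5}  ⇒ sig = ⟨2 | 1 1⟩
  P = {3,7}:  v_{3} + v_{7} = v_{1} + v_{2} + v_{6}  ⇒ sig = ⟨2 | 1 1 1⟩
  P = {1,2,5}:  v_{1} + v_{2} + v_{5} = v_{3}  ⇒ sig = ⟨3 | 1⟩
  P = {1,2,6,8}:  v_{1} + v_{2} + v_{6} + v_{8} = v_{7}  ⇒ sig = ⟨4 | 1⟩

Sorted signature multiset PRS(X):
    |P|=2: 5 collections, coeffs (), (1), (1), (1,1), (1,1,1)
    |P|=3: 1 collection, coeffs (1)
    |P|=4: 1 collection, coeffs (1)


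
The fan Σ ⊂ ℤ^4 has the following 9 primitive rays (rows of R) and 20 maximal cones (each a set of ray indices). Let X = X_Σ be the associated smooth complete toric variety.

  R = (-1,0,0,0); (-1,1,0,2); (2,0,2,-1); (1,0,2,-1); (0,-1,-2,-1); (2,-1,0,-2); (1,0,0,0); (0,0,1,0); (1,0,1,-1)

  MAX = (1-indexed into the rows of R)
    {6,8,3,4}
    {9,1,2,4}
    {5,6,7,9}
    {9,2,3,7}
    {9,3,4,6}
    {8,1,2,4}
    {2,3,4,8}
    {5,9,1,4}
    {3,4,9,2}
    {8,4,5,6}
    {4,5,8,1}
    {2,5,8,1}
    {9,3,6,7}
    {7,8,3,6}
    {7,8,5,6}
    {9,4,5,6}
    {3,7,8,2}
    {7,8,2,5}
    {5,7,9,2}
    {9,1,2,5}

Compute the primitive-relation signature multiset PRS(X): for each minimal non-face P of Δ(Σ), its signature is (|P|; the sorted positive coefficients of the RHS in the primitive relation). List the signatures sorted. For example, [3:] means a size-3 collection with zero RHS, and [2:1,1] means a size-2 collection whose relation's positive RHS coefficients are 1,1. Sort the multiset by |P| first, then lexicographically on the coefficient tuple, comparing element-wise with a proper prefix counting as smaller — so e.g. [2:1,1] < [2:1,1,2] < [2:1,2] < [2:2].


Minimal non-faces — 8 found among 9 rays, 20 max cones:

  • {1,7}:  v_{1} + v_{7} = 0 — sig = [2:]
  • {1,3}:  v_{1} + v_{3} = v_{4} — sig = [2:1]
  • {2,6}:  v_{2} + v_{6} = v_{7} — sig = [2:1]
  • {3,5}:  v_{3} + v_{5} = v_{6} — sig = [2:1]
  • {4,7}:  v_{4} + v_{7} = v_{3} — sig = [2:1]
  • {8,9}:  v_{8} + v_{9} = v_{4} — sig = [2:1]
  • {1,6}:  v_{1} + v_{6} = v_{4} + v_{5} — sig = [2:1,1]
  • {2,4,5}:  v_{2} + v_{4} + v_{5} = 0 — sig = [3:]

so the primitive-relation signature multiset is
[[2:], [2:1], [2:1], [2:1], [2:1], [2:1], [2:1,1], [3:]]


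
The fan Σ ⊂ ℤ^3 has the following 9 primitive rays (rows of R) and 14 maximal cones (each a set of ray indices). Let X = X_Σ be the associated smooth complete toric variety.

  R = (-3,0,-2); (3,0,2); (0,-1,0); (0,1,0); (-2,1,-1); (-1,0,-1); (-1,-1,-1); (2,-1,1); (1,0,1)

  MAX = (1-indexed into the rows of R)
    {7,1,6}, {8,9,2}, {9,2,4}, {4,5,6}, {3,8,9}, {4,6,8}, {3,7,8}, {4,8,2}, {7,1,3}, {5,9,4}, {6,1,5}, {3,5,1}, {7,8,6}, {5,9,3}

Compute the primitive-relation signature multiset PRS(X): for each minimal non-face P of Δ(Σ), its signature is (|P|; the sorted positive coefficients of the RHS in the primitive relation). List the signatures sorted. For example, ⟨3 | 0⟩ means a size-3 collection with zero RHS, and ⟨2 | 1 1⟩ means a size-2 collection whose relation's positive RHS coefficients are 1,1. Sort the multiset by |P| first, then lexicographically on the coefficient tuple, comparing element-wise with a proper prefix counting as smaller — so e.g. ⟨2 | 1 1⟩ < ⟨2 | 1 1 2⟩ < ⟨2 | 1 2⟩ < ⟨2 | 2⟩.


Σ has 16 primitive collections:

  P = {1,2}:  v_{1} + v_{2} = 0  ⇒ sig = ⟨2 | 0⟩
  P = {3,4}:  v_{3} + v_{4} = 0  ⇒ sig = ⟨2 | 0⟩
  P = {5,8}:  v_{5} + v_{8} = 0  ⇒ sig = ⟨2 | 0⟩
  P = {6,9}:  v_{6} + v_{9} = 0  ⇒ sig = ⟨2 | 0⟩
  P = {1,8}:  v_{1} + v_{8} = v_{7}  ⇒ sig = ⟨2 | 1⟩
  P = {2,7}:  v_{2} + v_{7} = v_{8}  ⇒ sig = ⟨2 | 1⟩
  P = {3,6}:  v_{3} + v_{6} = v_{7}  ⇒ sig = ⟨2 | 1⟩
  P = {4,7}:  v_{4} + v_{7} = v_{6}  ⇒ sig = ⟨2 | 1⟩
  P = {5,7}:  v_{5} + v_{7} = v_{1}  ⇒ sig = ⟨2 | 1⟩
  P = {7,9}:  v_{7} + v_{9} = v_{3}  ⇒ sig = ⟨2 | 1⟩
  P = {1,4}:  v_{1} + v_{4} = v_{5} + v_{6}  ⇒ sig = ⟨2 | 1 1⟩
  P = {1,9}:  v_{1} + v_{9} = v_{3} + v_{5}  ⇒ sig = ⟨2 | 1 1⟩
  P = {2,3}:  v_{2} + v_{3} = v_{8} + v_{9}  ⇒ sig = ⟨2 | 1 1⟩
  P = {2,5}:  v_{2} + v_{5} = v_{4} + v_{9}  ⇒ sig = ⟨2 | 1 1⟩
  P = {2,6}:  v_{2} + v_{6} = v_{4} + v_{8}  ⇒ sig = ⟨2 | 1 1⟩
  P = {4,8,9}:  v_{4} + v_{8} + v_{9} = v_{2}  ⇒ sig = ⟨3 | 1⟩

Sorted signature multiset PRS(X):
    |P|=2: 15 collections, coeffs (), (), (), (), (1), (1), (1), (1), (1), (1), (1,1), (1,1), (1,1), (1,1), (1,1)
    |P|=3: 1 collection, coeffs (1)


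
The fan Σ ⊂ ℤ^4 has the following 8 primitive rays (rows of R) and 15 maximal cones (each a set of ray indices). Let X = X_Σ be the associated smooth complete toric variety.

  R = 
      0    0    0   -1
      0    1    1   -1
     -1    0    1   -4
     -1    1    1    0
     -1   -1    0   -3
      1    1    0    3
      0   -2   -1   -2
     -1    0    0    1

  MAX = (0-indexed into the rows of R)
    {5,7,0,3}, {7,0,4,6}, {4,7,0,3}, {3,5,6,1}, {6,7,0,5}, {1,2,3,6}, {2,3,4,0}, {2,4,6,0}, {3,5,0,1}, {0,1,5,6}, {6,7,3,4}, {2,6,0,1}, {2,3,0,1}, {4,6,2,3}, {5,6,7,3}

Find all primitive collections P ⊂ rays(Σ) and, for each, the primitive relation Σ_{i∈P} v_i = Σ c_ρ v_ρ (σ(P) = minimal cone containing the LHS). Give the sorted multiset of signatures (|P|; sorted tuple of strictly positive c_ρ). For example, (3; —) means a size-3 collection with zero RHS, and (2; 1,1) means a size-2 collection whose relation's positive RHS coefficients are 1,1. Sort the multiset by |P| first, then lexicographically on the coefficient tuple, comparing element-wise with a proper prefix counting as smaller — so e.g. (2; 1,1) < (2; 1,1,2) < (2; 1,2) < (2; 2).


|primitive collections| = 6. Relations:

  {4,5}:  v_{4} + v_{5} = 0 ; sig = (2; —)
  {1,4}:  v_{1} + v_{4} = v_{2} ; sig = (2; 1)
  {1,7}:  v_{1} + v_{7} = v_{3} ; sig = (2; 1)
  {2,5}:  v_{2} + v_{5} = v_{1} ; sig = (2; 1)
  {2,7}:  v_{2} + v_{7} = v_{3} + v_{4} ; sig = (2; 1,1)
  {0,3,6}:  v_{0} + v_{3} + v_{6} = v_{4} ; sig = (3; 1)

so the primitive-relation signature multiset is
{ (2; —),  (2; 1) ×3,  (2; 1,1),  (3; 1) }


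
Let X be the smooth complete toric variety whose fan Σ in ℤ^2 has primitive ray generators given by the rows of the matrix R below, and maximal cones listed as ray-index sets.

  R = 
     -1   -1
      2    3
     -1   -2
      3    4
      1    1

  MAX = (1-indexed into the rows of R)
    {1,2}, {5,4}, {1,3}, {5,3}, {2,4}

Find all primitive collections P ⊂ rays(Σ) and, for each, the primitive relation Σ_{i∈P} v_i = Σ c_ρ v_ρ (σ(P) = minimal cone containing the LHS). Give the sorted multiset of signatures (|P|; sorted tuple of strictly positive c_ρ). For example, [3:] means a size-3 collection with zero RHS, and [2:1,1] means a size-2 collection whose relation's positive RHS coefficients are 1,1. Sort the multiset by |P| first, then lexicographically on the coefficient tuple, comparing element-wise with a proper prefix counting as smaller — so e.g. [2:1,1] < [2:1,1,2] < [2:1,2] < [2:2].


5 minimal non-faces of Δ(Σ) (on 5 rays):

  {1,5}:  v_{1} + v_{5} = 0 ; sig = [2:]
  {1,4}:  v_{1} + v_{4} = v_{2} ; sig = [2:1]
  {2,3}:  v_{2} + v_{3} = v_{5} ; sig = [2:1]
  {2,5}:  v_{2} + v_{5} = v_{4} ; sig = [2:1]
  {3,4}:  v_{3} + v_{4} = 2·v_{5} ; sig = [2:2]

so the primitive-relation signature multiset is
    |P|=2: 5 collections, coeffs (), (1), (1), (1), (2)


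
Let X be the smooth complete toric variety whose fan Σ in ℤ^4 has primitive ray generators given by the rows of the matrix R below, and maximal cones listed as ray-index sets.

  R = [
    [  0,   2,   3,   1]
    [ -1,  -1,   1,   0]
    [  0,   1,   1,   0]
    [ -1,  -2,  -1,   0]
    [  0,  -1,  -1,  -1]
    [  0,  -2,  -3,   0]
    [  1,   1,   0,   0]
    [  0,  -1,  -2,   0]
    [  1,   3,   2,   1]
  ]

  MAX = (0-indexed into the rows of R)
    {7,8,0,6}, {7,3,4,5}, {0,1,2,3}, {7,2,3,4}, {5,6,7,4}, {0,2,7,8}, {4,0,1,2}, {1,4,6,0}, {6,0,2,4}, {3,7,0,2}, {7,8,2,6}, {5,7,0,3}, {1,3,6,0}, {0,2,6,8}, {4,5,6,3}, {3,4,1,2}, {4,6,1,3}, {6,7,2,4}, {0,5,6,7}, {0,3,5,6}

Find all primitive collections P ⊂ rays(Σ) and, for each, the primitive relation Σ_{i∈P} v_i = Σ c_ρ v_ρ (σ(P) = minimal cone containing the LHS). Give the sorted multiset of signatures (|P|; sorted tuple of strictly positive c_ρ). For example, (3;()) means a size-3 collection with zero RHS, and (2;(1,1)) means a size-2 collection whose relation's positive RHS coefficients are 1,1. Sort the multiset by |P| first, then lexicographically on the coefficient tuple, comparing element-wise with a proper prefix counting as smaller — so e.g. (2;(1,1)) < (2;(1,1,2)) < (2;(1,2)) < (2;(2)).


Primitive collections (14):

  {1,7}:  v_{1} + v_{7} = v_{3}  so sig = (2;(1))
  {1,8}:  v_{1} + v_{8} = v_{0}  so sig = (2;(1))
  {2,5}:  v_{2} + v_{5} = v_{7}  so sig = (2;(1))
  {3,8}:  v_{3} + v_{8} = v_{0} + v_{7}  so sig = (2;(1,1))
  {4,8}:  v_{4} + v_{8} = v_{2} + v_{6}  so sig = (2;(1,1))
  {5,8}:  v_{5} + v_{8} = v_{0} + v_{6} + 2·v_{7}  so sig = (2;(1,1,2))
  {1,5}:  v_{1} + v_{5} = 2·v_{3} + v_{6}  so sig = (2;(1,2))
  {0,4,7}:  v_{0} + v_{4} + v_{7} = 0  so sig = (3;())
  {2,3,6}:  v_{2} + v_{3} + v_{6} = 0  so sig = (3;())
  {0,3,4}:  v_{0} + v_{3} + v_{4} = v_{1}  so sig = (3;(1))
  {3,6,7}:  v_{3} + v_{6} + v_{7} = v_{5}  so sig = (3;(1))
  {0,4,5}:  v_{0} + v_{4} + v_{5} = v_{3} + v_{6}  so sig = (3;(1,1))
  {1,2,6}:  v_{1} + v_{2} + v_{6} = v_{0} + v_{4}  so sig = (3;(1,1))
  {0,2,6,7}:  v_{0} + v_{2} + v_{6} + v_{7} = v_{8}  so sig = (4;(1))

Sorted signature multiset PRS(X):
    |P|=2: 7 collections, coeffs (1), (1), (1), (1,1), (1,1), (1,1,2), (1,2)
    |P|=3: 6 collections, coeffs (), (), (1), (1), (1,1), (1,1)
    |P|=4: 1 collection, coeffs (1)


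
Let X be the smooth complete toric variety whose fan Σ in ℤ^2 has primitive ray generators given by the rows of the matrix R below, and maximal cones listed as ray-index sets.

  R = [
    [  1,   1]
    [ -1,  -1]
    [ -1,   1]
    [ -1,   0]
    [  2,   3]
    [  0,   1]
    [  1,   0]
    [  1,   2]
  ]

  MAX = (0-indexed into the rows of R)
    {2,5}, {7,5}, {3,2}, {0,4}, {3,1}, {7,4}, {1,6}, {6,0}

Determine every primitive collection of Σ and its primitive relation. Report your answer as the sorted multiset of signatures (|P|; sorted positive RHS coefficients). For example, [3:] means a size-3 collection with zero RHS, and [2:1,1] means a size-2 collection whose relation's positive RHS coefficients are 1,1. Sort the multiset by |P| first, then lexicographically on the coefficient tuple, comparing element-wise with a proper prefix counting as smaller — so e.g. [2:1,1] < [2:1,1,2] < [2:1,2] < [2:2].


|primitive collections| = 20. Relations:

  {0,1}:  v_{0} + v_{1} = 0  ⟹  sig = [2:]
  {3,6}:  v_{3} + v_{6} = 0  ⟹  sig = [2:]
  {0,3}:  v_{0} + v_{3} = v_{5}  ⟹  sig = [2:1]
  {0,5}:  v_{0} + v_{5} = v_{7}  ⟹  sig = [2:1]
  {0,7}:  v_{0} + v_{7} = v_{4}  ⟹  sig = [2:1]
  {1,4}:  v_{1} + v_{4} = v_{7}  ⟹  sig = [2:1]
  {1,5}:  v_{1} + v_{5} = v_{3}  ⟹  sig = [2:1]
  {1,7}:  v_{1} + v_{7} = v_{5}  ⟹  sig = [2:1]
  {2,6}:  v_{2} + v_{6} = v_{5}  ⟹  sig = [2:1]
  {3,5}:  v_{3} + v_{5} = v_{2}  ⟹  sig = [2:1]
  {5,6}:  v_{5} + v_{6} = v_{0}  ⟹  sig = [2:1]
  {3,4}:  v_{3} + v_{4} = v_{5} + v_{7}  ⟹  sig = [2:1,1]
  {2,4}:  v_{2} + v_{4} = 2·v_{5} + v_{7}  ⟹  sig = [2:1,2]
  {0,2}:  v_{0} + v_{2} = 2·v_{5}  ⟹  sig = [2:2]
  {1,2}:  v_{1} + v_{2} = 2·v_{3}  ⟹  sig = [2:2]
  {3,7}:  v_{3} + v_{7} = 2·v_{5}  ⟹  sig = [2:2]
  {4,5}:  v_{4} + v_{5} = 2·v_{7}  ⟹  sig = [2:2]
  {6,7}:  v_{6} + v_{7} = 2·v_{0}  ⟹  sig = [2:2]
  {2,7}:  v_{2} + v_{7} = 3·v_{5}  ⟹  sig = [2:3]
  {4,6}:  v_{4} + v_{6} = 3·v_{0}  ⟹  sig = [2:3]

Signatures (|P|; sorted positive RHS coefficients), sorted:
    [2:]
    [2:]
    [2:1]
    [2:1]
    [2:1]
    [2:1]
    [2:1]
    [2:1]
    [2:1]
    [2:1]
    [2:1]
    [2:1,1]
    [2:1,2]
    [2:2]
    [2:2]
    [2:2]
    [2:2]
    [2:2]
    [2:3]
    [2:3]


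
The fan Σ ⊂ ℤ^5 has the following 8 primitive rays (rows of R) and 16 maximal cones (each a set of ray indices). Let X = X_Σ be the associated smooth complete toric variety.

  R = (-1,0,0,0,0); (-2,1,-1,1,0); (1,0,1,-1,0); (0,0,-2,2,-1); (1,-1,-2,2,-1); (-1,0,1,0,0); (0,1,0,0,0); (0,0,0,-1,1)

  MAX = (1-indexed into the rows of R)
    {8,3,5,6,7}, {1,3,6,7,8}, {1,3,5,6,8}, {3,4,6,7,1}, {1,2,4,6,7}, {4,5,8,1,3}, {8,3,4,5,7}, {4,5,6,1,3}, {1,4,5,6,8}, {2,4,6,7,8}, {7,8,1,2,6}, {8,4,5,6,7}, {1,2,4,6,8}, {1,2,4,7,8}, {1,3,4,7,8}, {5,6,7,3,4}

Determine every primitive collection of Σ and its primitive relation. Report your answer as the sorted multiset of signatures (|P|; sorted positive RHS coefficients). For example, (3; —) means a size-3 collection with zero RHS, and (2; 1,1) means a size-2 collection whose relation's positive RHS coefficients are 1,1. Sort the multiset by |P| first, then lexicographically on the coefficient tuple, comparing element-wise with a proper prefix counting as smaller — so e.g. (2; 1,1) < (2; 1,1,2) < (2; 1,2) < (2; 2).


The 5 primitive collections of Σ (r=8, n=5):

  {2,3}:  v_{2} + v_{3} = v_{1} + v_{7} ; sig = (2; 1,1)
  {2,5}:  v_{2} + v_{5} = 2·v_{4} + v_{6} + v_{8} ; sig = (2; 1,1,2)
  {1,5,7}:  v_{1} + v_{5} + v_{7} = v_{4} ; sig = (3; 1)
  {3,4,6,8}:  v_{3} + v_{4} + v_{6} + v_{8} = 0 ; sig = (4; —)
  {1,4,6,7,8}:  v_{1} + v_{4} + v_{6} + v_{7} + v_{8} = v_{2} ; sig = (5; 1)

Hence PRS(X_Σ) =
[(2; 1,1), (2; 1,1,2), (3; 1), (4; —), (5; 1)]


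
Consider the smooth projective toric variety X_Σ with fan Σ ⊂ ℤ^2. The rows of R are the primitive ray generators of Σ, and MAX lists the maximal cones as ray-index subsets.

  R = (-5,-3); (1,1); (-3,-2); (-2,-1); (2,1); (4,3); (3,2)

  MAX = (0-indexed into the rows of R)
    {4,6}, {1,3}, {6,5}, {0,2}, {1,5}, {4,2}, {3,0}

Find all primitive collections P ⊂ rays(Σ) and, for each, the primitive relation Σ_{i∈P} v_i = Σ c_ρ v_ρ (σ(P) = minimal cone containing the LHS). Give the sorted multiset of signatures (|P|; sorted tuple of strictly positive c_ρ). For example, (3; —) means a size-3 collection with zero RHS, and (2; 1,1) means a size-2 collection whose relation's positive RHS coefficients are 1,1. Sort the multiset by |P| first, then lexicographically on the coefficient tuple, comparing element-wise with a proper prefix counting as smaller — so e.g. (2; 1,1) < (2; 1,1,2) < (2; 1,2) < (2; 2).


Δ(Σ) — 7 vertices, 14 min non-faces:

  P = {2,6}:  v_{2} + v_{6} = 0  ⟹  sig = (2; —)
  P = {3,4}:  v_{3} + v_{4} = 0  ⟹  sig = (2; —)
  P = {0,4}:  v_{0} + v_{4} = v_{2}  ⟹  sig = (2; 1)
  P = {0,6}:  v_{0} + v_{6} = v_{3}  ⟹  sig = (2; 1)
  P = {1,2}:  v_{1} + v_{2} = v_{3}  ⟹  sig = (2; 1)
  P = {1,4}:  v_{1} + v_{4} = v_{6}  ⟹  sig = (2; 1)
  P = {1,6}:  v_{1} + v_{6} = v_{5}  ⟹  sig = (2; 1)
  P = {2,3}:  v_{2} + v_{3} = v_{0}  ⟹  sig = (2; 1)
  P = {2,5}:  v_{2} + v_{5} = v_{1}  ⟹  sig = (2; 1)
  P = {3,6}:  v_{3} + v_{6} = v_{1}  ⟹  sig = (2; 1)
  P = {0,5}:  v_{0} + v_{5} = v_{1} + v_{3}  ⟹  sig = (2; 1,1)
  P = {0,1}:  v_{0} + v_{1} = 2·v_{3}  ⟹  sig = (2; 2)
  P = {3,5}:  v_{3} + v_{5} = 2·v_{1}  ⟹  sig = (2; 2)
  P = {4,5}:  v_{4} + v_{5} = 2·v_{6}  ⟹  sig = (2; 2)

Sorted signature multiset PRS(X):
    |P|=2: 14 collections, coeffs (), (), (1), (1), (1), (1), (1), (1), (1), (1), (1,1), (2), (2), (2)


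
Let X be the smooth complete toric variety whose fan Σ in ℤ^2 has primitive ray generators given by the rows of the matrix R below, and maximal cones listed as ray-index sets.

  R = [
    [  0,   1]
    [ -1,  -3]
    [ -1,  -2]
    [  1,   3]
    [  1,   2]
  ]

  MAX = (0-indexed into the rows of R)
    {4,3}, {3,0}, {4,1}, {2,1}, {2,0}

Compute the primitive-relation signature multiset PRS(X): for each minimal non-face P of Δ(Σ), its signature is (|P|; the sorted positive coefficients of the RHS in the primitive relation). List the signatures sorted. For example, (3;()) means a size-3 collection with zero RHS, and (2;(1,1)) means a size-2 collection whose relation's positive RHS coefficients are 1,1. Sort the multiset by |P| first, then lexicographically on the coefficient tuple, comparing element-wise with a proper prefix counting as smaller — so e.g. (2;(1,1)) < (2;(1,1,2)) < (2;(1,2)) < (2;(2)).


5 collections generate NE(X_Σ); each relation:

  {1,3}:  v_{1} + v_{3} = 0 — sig = (2;())
  {2,4}:  v_{2} + v_{4} = 0 — sig = (2;())
  {0,1}:  v_{0} + v_{1} = v_{2} — sig = (2;(1))
  {0,4}:  v_{0} + v_{4} = v_{3} — sig = (2;(1))
  {2,3}:  v_{2} + v_{3} = v_{0} — sig = (2;(1))

Sorted signature multiset PRS(X):
[(2;()), (2;()), (2;(1)), (2;(1)), (2;(1))]


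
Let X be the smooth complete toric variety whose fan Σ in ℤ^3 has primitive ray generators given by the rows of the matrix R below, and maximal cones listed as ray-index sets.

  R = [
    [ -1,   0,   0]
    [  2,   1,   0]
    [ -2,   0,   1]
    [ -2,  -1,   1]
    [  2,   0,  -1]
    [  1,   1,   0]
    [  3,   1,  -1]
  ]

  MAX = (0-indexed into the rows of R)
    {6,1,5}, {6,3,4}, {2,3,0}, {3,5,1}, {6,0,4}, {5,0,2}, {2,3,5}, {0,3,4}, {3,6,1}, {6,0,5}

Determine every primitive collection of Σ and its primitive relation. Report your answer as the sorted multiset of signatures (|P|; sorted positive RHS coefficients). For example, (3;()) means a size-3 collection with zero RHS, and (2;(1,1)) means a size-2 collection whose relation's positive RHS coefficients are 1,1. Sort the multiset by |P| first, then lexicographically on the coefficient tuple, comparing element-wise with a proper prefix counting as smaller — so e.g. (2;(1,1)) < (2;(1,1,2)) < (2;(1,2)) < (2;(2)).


9 minimal non-faces of Δ(Σ) (on 7 rays):

  • {2,4}:  v_{2} + v_{4} = 0 ; sig = (2;())
  • {0,1}:  v_{0} + v_{1} = v_{5} ; sig = (2;(1))
  • {2,6}:  v_{2} + v_{6} = v_{5} ; sig = (2;(1))
  • {4,5}:  v_{4} + v_{5} = v_{6} ; sig = (2;(1))
  • {1,2}:  v_{1} + v_{2} = v_{3} + 2·v_{5} ; sig = (2;(1,2))
  • {1,4}:  v_{1} + v_{4} = v_{3} + 2·v_{6} ; sig = (2;(1,2))
  • {0,3,6}:  v_{0} + v_{3} + v_{6} = 0 ; sig = (3;())
  • {0,3,5}:  v_{0} + v_{3} + v_{5} = v_{2} ; sig = (3;(1))
  • {3,5,6}:  v_{3} + v_{5} + v_{6} = v_{1} ; sig = (3;(1))

Hence PRS(X_Σ) =
    |P|=2: 6 collections, coeffs (), (1), (1), (1), (1,2), (1,2)
    |P|=3: 3 collections, coeffs (), (1), (1)
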